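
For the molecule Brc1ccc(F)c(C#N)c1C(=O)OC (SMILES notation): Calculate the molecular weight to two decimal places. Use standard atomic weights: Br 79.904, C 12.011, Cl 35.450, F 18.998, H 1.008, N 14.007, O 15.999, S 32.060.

First, the molecular formula is C9H5BrFNO2 (counting implicit H from valence).
  Br: 1 × 79.904 = 79.904
  C: 9 × 12.011 = 108.099
  F: 1 × 18.998 = 18.998
  H: 5 × 1.008 = 5.040
  N: 1 × 14.007 = 14.007
  O: 2 × 15.999 = 31.998
Sum: 1×79.904 + 9×12.011 + 1×18.998 + 5×1.008 + 1×14.007 + 2×15.999 = 258.046 → 258.05 g/mol.

258.05 g/mol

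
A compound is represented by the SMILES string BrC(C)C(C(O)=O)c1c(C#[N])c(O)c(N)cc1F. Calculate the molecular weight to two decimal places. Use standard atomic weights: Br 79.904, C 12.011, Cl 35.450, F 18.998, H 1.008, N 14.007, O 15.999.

317.11 g/mol

First, the molecular formula is C11H10BrFN2O3 (counting implicit H from valence).
  Br: 1 × 79.904 = 79.904
  C: 11 × 12.011 = 132.121
  F: 1 × 18.998 = 18.998
  H: 10 × 1.008 = 10.080
  N: 2 × 14.007 = 28.014
  O: 3 × 15.999 = 47.997
Sum: 1×79.904 + 11×12.011 + 1×18.998 + 10×1.008 + 2×14.007 + 3×15.999 = 317.114 → 317.11 g/mol.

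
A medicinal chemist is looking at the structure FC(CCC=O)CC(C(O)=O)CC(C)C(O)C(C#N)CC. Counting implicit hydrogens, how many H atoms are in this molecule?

Walk through each heavy atom and fill implicit hydrogens from standard valence (C 4, N 3, O 2, S 2, halogen 1):
  atom 1: F (halogen, monovalent) → 0 H
  atom 2: C, bond orders sum to 3 (valence 4) → 1 H
  atom 3: C, bond orders sum to 2 (valence 4) → 2 H
  atom 4: C, bond orders sum to 2 (valence 4) → 2 H
  atom 5: C, bond orders sum to 3 (valence 4) → 1 H
  atom 6: O, bond orders sum to 2 (valence 2) → 0 H
  atom 7: C, bond orders sum to 2 (valence 4) → 2 H
  atom 8: C, bond orders sum to 3 (valence 4) → 1 H
  atom 9: C, bond orders sum to 4 (valence 4) → 0 H
  atom 10: O, bond orders sum to 1 (valence 2) → 1 H
  atom 11: O, bond orders sum to 2 (valence 2) → 0 H
  atom 12: C, bond orders sum to 2 (valence 4) → 2 H
  atom 13: C, bond orders sum to 3 (valence 4) → 1 H
  atom 14: C, bond orders sum to 1 (valence 4) → 3 H
  atom 15: C, bond orders sum to 3 (valence 4) → 1 H
  atom 16: O, bond orders sum to 1 (valence 2) → 1 H
  atom 17: C, bond orders sum to 3 (valence 4) → 1 H
  atom 18: C, bond orders sum to 4 (valence 4) → 0 H
  atom 19: N, bond orders sum to 3 (valence 3) → 0 H
  atom 20: C, bond orders sum to 2 (valence 4) → 2 H
  atom 21: C, bond orders sum to 1 (valence 4) → 3 H
Total hydrogens: 24.

24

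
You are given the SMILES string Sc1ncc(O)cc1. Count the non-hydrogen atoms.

Every atom symbol written in the SMILES (organic subset) is one heavy atom; implicit H are not written.
Heavy atoms by element → C:5, N:1, O:1, S:1.
Total: 8.

8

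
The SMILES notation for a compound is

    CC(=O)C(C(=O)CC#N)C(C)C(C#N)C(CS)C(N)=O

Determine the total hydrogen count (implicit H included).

17

Walk through each heavy atom and fill implicit hydrogens from standard valence (C 4, N 3, O 2, S 2, halogen 1):
  atom 1: C, bond orders sum to 1 (valence 4) → 3 H
  atom 2: C, bond orders sum to 4 (valence 4) → 0 H
  atom 3: O, bond orders sum to 2 (valence 2) → 0 H
  atom 4: C, bond orders sum to 3 (valence 4) → 1 H
  atom 5: C, bond orders sum to 4 (valence 4) → 0 H
  atom 6: O, bond orders sum to 2 (valence 2) → 0 H
  atom 7: C, bond orders sum to 2 (valence 4) → 2 H
  atom 8: C, bond orders sum to 4 (valence 4) → 0 H
  atom 9: N, bond orders sum to 3 (valence 3) → 0 H
  atom 10: C, bond orders sum to 3 (valence 4) → 1 H
  atom 11: C, bond orders sum to 1 (valence 4) → 3 H
  atom 12: C, bond orders sum to 3 (valence 4) → 1 H
  atom 13: C, bond orders sum to 4 (valence 4) → 0 H
  atom 14: N, bond orders sum to 3 (valence 3) → 0 H
  atom 15: C, bond orders sum to 3 (valence 4) → 1 H
  atom 16: C, bond orders sum to 2 (valence 4) → 2 H
  atom 17: S, bond orders sum to 1 (valence 2) → 1 H
  atom 18: C, bond orders sum to 4 (valence 4) → 0 H
  atom 19: N, bond orders sum to 1 (valence 3) → 2 H
  atom 20: O, bond orders sum to 2 (valence 2) → 0 H
Total hydrogens: 17.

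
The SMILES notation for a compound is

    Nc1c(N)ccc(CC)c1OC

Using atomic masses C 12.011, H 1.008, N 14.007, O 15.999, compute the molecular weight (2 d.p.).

First, the molecular formula is C9H14N2O (counting implicit H from valence).
  C: 9 × 12.011 = 108.099
  H: 14 × 1.008 = 14.112
  N: 2 × 14.007 = 28.014
  O: 1 × 15.999 = 15.999
Sum: 9×12.011 + 14×1.008 + 2×14.007 + 1×15.999 = 166.224 → 166.22 g/mol.

166.22 g/mol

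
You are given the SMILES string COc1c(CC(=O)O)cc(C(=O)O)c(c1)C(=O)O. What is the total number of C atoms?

Count every carbon token in the SMILES (each C, including those in ring-closure positions and inside branches).
Carbon count: 11.

11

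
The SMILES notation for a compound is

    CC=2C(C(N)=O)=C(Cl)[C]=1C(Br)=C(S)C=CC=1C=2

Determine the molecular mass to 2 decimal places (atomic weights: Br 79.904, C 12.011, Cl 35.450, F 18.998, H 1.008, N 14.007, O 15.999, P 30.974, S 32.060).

330.62 g/mol

First, the molecular formula is C12H9BrClNOS (counting implicit H from valence).
  Br: 1 × 79.904 = 79.904
  C: 12 × 12.011 = 144.132
  Cl: 1 × 35.450 = 35.450
  H: 9 × 1.008 = 9.072
  N: 1 × 14.007 = 14.007
  O: 1 × 15.999 = 15.999
  S: 1 × 32.060 = 32.060
Sum: 1×79.904 + 12×12.011 + 1×35.450 + 9×1.008 + 1×14.007 + 1×15.999 + 1×32.060 = 330.624 → 330.62 g/mol.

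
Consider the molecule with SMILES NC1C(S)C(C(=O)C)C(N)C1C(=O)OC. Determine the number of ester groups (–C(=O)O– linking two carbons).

The ester motif appears at heavy-atom position 12 in the SMILES.
Other groups present: 1 ketone, 2 primary amine, 1 thiol.
Ester count: 1.

1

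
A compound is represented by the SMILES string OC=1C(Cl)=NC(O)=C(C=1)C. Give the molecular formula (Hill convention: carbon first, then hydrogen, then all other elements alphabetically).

Walk through each heavy atom and fill implicit hydrogens from standard valence (C 4, N 3, O 2, S 2, halogen 1):
  atom 1: O, bond orders sum to 1 (valence 2) → 1 H
  atom 2: C, bond orders sum to 4 (valence 4) → 0 H
  atom 3: C, bond orders sum to 4 (valence 4) → 0 H
  atom 4: Cl (halogen, monovalent) → 0 H
  atom 5: N, bond orders sum to 3 (valence 3) → 0 H
  atom 6: C, bond orders sum to 4 (valence 4) → 0 H
  atom 7: O, bond orders sum to 1 (valence 2) → 1 H
  atom 8: C, bond orders sum to 4 (valence 4) → 0 H
  atom 9: C, bond orders sum to 3 (valence 4) → 1 H
  atom 10: C, bond orders sum to 1 (valence 4) → 3 H
Totals → C:6, H:6, Cl:1, N:1, O:2.

C6H6ClNO2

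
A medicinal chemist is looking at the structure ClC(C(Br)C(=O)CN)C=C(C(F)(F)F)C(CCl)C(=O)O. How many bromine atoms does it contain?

1

Scan the SMILES for Br atoms (remember two-letter symbols like Cl and Br are single atoms).
Bromine count: 1.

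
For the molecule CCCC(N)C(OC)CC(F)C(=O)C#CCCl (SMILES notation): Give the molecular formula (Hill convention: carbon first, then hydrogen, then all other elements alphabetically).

Walk through each heavy atom and fill implicit hydrogens from standard valence (C 4, N 3, O 2, S 2, halogen 1):
  atom 1: C, bond orders sum to 1 (valence 4) → 3 H
  atom 2: C, bond orders sum to 2 (valence 4) → 2 H
  atom 3: C, bond orders sum to 2 (valence 4) → 2 H
  atom 4: C, bond orders sum to 3 (valence 4) → 1 H
  atom 5: N, bond orders sum to 1 (valence 3) → 2 H
  atom 6: C, bond orders sum to 3 (valence 4) → 1 H
  atom 7: O, bond orders sum to 2 (valence 2) → 0 H
  atom 8: C, bond orders sum to 1 (valence 4) → 3 H
  atom 9: C, bond orders sum to 2 (valence 4) → 2 H
  atom 10: C, bond orders sum to 3 (valence 4) → 1 H
  atom 11: F (halogen, monovalent) → 0 H
  atom 12: C, bond orders sum to 4 (valence 4) → 0 H
  atom 13: O, bond orders sum to 2 (valence 2) → 0 H
  atom 14: C, bond orders sum to 4 (valence 4) → 0 H
  atom 15: C, bond orders sum to 4 (valence 4) → 0 H
  atom 16: C, bond orders sum to 2 (valence 4) → 2 H
  atom 17: Cl (halogen, monovalent) → 0 H
Totals → C:12, H:19, Cl:1, F:1, N:1, O:2.
In Hill order: C12H19ClFNO2.

C12H19ClFNO2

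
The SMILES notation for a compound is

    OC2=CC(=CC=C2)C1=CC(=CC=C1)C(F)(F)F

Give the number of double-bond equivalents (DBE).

Molecular formula: C13H9F3O.
DoU = (2C + 2 + N − H − X) / 2, where X is the halogen count and O/S are ignored.
    = (2·13 + 2 + 0 − 9 − 3) / 2 = 16 / 2 = 8.

8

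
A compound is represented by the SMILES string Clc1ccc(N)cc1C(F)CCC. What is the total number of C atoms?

Count every carbon token in the SMILES (each C, including those in ring-closure positions and inside branches).
Carbon count: 10.

10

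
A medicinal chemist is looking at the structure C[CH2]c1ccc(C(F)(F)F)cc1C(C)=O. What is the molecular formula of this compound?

Walk through each heavy atom and fill implicit hydrogens from standard valence (C 4, N 3, O 2, S 2, halogen 1); for lowercase aromatic atoms, an aromatic c carries 1 H when it has two neighbours and 0 H with three, and aromatic n carries 0 H:
  atom 1: C, bond orders sum to 1 (valence 4) → 3 H
  atom 2: C with explicit H count 2
  atom 3: aromatic c, 3 neighbours → 0 H
  atom 4: aromatic c, 2 neighbours → 1 H
  atom 5: aromatic c, 2 neighbours → 1 H
  atom 6: aromatic c, 3 neighbours → 0 H
  atom 7: C, bond orders sum to 4 (valence 4) → 0 H
  atom 8: F (halogen, monovalent) → 0 H
  atom 9: F (halogen, monovalent) → 0 H
  atom 10: F (halogen, monovalent) → 0 H
  atom 11: aromatic c, 2 neighbours → 1 H
  atom 12: aromatic c, 3 neighbours → 0 H
  atom 13: C, bond orders sum to 4 (valence 4) → 0 H
  atom 14: C, bond orders sum to 1 (valence 4) → 3 H
  atom 15: O, bond orders sum to 2 (valence 2) → 0 H
Totals → C:11, H:11, F:3, O:1.
In Hill order: C11H11F3O.

C11H11F3O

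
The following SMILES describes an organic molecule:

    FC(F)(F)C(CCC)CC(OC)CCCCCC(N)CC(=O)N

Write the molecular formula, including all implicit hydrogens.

Walk through each heavy atom and fill implicit hydrogens from standard valence (C 4, N 3, O 2, S 2, halogen 1):
  atom 1: F (halogen, monovalent) → 0 H
  atom 2: C, bond orders sum to 4 (valence 4) → 0 H
  atom 3: F (halogen, monovalent) → 0 H
  atom 4: F (halogen, monovalent) → 0 H
  atom 5: C, bond orders sum to 3 (valence 4) → 1 H
  atom 6: C, bond orders sum to 2 (valence 4) → 2 H
  atom 7: C, bond orders sum to 2 (valence 4) → 2 H
  atom 8: C, bond orders sum to 1 (valence 4) → 3 H
  atom 9: C, bond orders sum to 2 (valence 4) → 2 H
  atom 10: C, bond orders sum to 3 (valence 4) → 1 H
  atom 11: O, bond orders sum to 2 (valence 2) → 0 H
  atom 12: C, bond orders sum to 1 (valence 4) → 3 H
  atom 13: C, bond orders sum to 2 (valence 4) → 2 H
  atom 14: C, bond orders sum to 2 (valence 4) → 2 H
  atom 15: C, bond orders sum to 2 (valence 4) → 2 H
  atom 16: C, bond orders sum to 2 (valence 4) → 2 H
  atom 17: C, bond orders sum to 2 (valence 4) → 2 H
  atom 18: C, bond orders sum to 3 (valence 4) → 1 H
  atom 19: N, bond orders sum to 1 (valence 3) → 2 H
  atom 20: C, bond orders sum to 2 (valence 4) → 2 H
  atom 21: C, bond orders sum to 4 (valence 4) → 0 H
  atom 22: O, bond orders sum to 2 (valence 2) → 0 H
  atom 23: N, bond orders sum to 1 (valence 3) → 2 H
Totals → C:16, H:31, F:3, N:2, O:2.
In Hill order: C16H31F3N2O2.

C16H31F3N2O2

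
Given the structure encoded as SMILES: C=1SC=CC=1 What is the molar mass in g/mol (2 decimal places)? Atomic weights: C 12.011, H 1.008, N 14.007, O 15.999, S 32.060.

84.14 g/mol

First, the molecular formula is C4H4S (counting implicit H from valence).
  C: 4 × 12.011 = 48.044
  H: 4 × 1.008 = 4.032
  S: 1 × 32.060 = 32.060
Sum: 4×12.011 + 4×1.008 + 1×32.060 = 84.136 → 84.14 g/mol.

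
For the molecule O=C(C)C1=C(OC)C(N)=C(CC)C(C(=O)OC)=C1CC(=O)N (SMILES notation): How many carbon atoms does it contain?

15

Count every carbon token in the SMILES (each C, including those in ring-closure positions and inside branches).
Carbon count: 15.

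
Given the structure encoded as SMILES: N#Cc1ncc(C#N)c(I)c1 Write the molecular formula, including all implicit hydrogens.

C7H2IN3

Walk through each heavy atom and fill implicit hydrogens from standard valence (C 4, N 3, O 2, S 2, halogen 1); for lowercase aromatic atoms, an aromatic c carries 1 H when it has two neighbours and 0 H with three, and aromatic n carries 0 H:
  atom 1: N, bond orders sum to 3 (valence 3) → 0 H
  atom 2: C, bond orders sum to 4 (valence 4) → 0 H
  atom 3: aromatic c, 3 neighbours → 0 H
  atom 4: aromatic n, 2 neighbours → 0 H
  atom 5: aromatic c, 2 neighbours → 1 H
  atom 6: aromatic c, 3 neighbours → 0 H
  atom 7: C, bond orders sum to 4 (valence 4) → 0 H
  atom 8: N, bond orders sum to 3 (valence 3) → 0 H
  atom 9: aromatic c, 3 neighbours → 0 H
  atom 10: I (halogen, monovalent) → 0 H
  atom 11: aromatic c, 2 neighbours → 1 H
Totals → C:7, H:2, I:1, N:3.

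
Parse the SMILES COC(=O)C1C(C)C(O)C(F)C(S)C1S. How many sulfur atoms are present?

2

Scan the SMILES for S atoms (remember two-letter symbols like Cl and Br are single atoms).
Sulfur count: 2.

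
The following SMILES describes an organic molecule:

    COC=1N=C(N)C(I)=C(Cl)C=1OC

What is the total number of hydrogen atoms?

8

Walk through each heavy atom and fill implicit hydrogens from standard valence (C 4, N 3, O 2, S 2, halogen 1):
  atom 1: C, bond orders sum to 1 (valence 4) → 3 H
  atom 2: O, bond orders sum to 2 (valence 2) → 0 H
  atom 3: C, bond orders sum to 4 (valence 4) → 0 H
  atom 4: N, bond orders sum to 3 (valence 3) → 0 H
  atom 5: C, bond orders sum to 4 (valence 4) → 0 H
  atom 6: N, bond orders sum to 1 (valence 3) → 2 H
  atom 7: C, bond orders sum to 4 (valence 4) → 0 H
  atom 8: I (halogen, monovalent) → 0 H
  atom 9: C, bond orders sum to 4 (valence 4) → 0 H
  atom 10: Cl (halogen, monovalent) → 0 H
  atom 11: C, bond orders sum to 4 (valence 4) → 0 H
  atom 12: O, bond orders sum to 2 (valence 2) → 0 H
  atom 13: C, bond orders sum to 1 (valence 4) → 3 H
Total hydrogens: 8.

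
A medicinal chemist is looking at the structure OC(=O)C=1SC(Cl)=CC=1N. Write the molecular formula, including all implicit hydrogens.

Walk through each heavy atom and fill implicit hydrogens from standard valence (C 4, N 3, O 2, S 2, halogen 1):
  atom 1: O, bond orders sum to 1 (valence 2) → 1 H
  atom 2: C, bond orders sum to 4 (valence 4) → 0 H
  atom 3: O, bond orders sum to 2 (valence 2) → 0 H
  atom 4: C, bond orders sum to 4 (valence 4) → 0 H
  atom 5: S, bond orders sum to 2 (valence 2) → 0 H
  atom 6: C, bond orders sum to 4 (valence 4) → 0 H
  atom 7: Cl (halogen, monovalent) → 0 H
  atom 8: C, bond orders sum to 3 (valence 4) → 1 H
  atom 9: C, bond orders sum to 4 (valence 4) → 0 H
  atom 10: N, bond orders sum to 1 (valence 3) → 2 H
Totals → C:5, H:4, Cl:1, N:1, O:2, S:1.
In Hill order: C5H4ClNO2S.

C5H4ClNO2S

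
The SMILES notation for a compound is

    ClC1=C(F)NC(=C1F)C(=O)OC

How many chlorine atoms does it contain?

1

Scan the SMILES for Cl atoms (remember two-letter symbols like Cl and Br are single atoms).
Chlorine count: 1.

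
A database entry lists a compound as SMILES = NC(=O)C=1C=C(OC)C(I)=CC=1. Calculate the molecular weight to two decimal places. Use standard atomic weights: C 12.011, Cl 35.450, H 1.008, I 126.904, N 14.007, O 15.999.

First, the molecular formula is C8H8INO2 (counting implicit H from valence).
  C: 8 × 12.011 = 96.088
  H: 8 × 1.008 = 8.064
  I: 1 × 126.904 = 126.904
  N: 1 × 14.007 = 14.007
  O: 2 × 15.999 = 31.998
Sum: 8×12.011 + 8×1.008 + 1×126.904 + 1×14.007 + 2×15.999 = 277.061 → 277.06 g/mol.

277.06 g/mol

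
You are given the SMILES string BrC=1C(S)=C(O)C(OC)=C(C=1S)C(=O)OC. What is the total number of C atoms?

Count every carbon token in the SMILES (each C, including those in ring-closure positions and inside branches).
Carbon count: 9.

9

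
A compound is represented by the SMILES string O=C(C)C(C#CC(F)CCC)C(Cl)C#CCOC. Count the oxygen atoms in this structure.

2

Scan the SMILES for O atoms (remember two-letter symbols like Cl and Br are single atoms).
Oxygen count: 2.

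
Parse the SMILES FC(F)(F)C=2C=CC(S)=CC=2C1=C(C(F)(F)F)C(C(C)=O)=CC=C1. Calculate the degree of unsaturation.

Degree of unsaturation = (number of rings) + (number of π bonds).
Ring closures in the SMILES: 2.
π bonds: 7 double bonds (each 1 DoU) → 7 DoU from unsaturation.
Total DoU = 2 + 7 = 9.

9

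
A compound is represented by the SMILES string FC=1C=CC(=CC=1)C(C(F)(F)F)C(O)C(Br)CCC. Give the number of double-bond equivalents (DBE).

Molecular formula: C13H15BrF4O.
DoU = (2C + 2 + N − H − X) / 2, where X is the halogen count and O/S are ignored.
    = (2·13 + 2 + 0 − 15 − 5) / 2 = 8 / 2 = 4.

4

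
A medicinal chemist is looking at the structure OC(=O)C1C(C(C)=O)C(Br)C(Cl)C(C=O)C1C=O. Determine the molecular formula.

C11H12BrClO5

Walk through each heavy atom and fill implicit hydrogens from standard valence (C 4, N 3, O 2, S 2, halogen 1):
  atom 1: O, bond orders sum to 1 (valence 2) → 1 H
  atom 2: C, bond orders sum to 4 (valence 4) → 0 H
  atom 3: O, bond orders sum to 2 (valence 2) → 0 H
  atom 4: C, bond orders sum to 3 (valence 4) → 1 H
  atom 5: C, bond orders sum to 3 (valence 4) → 1 H
  atom 6: C, bond orders sum to 4 (valence 4) → 0 H
  atom 7: C, bond orders sum to 1 (valence 4) → 3 H
  atom 8: O, bond orders sum to 2 (valence 2) → 0 H
  atom 9: C, bond orders sum to 3 (valence 4) → 1 H
  atom 10: Br (halogen, monovalent) → 0 H
  atom 11: C, bond orders sum to 3 (valence 4) → 1 H
  atom 12: Cl (halogen, monovalent) → 0 H
  atom 13: C, bond orders sum to 3 (valence 4) → 1 H
  atom 14: C, bond orders sum to 3 (valence 4) → 1 H
  atom 15: O, bond orders sum to 2 (valence 2) → 0 H
  atom 16: C, bond orders sum to 3 (valence 4) → 1 H
  atom 17: C, bond orders sum to 3 (valence 4) → 1 H
  atom 18: O, bond orders sum to 2 (valence 2) → 0 H
Totals → C:11, H:12, Br:1, Cl:1, O:5.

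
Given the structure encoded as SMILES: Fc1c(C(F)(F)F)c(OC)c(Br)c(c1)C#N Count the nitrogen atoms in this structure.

Scan the SMILES for N atoms (remember two-letter symbols like Cl and Br are single atoms).
Nitrogen count: 1.

1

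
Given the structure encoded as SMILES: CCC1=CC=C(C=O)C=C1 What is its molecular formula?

Walk through each heavy atom and fill implicit hydrogens from standard valence (C 4, N 3, O 2, S 2, halogen 1):
  atom 1: C, bond orders sum to 1 (valence 4) → 3 H
  atom 2: C, bond orders sum to 2 (valence 4) → 2 H
  atom 3: C, bond orders sum to 4 (valence 4) → 0 H
  atom 4: C, bond orders sum to 3 (valence 4) → 1 H
  atom 5: C, bond orders sum to 3 (valence 4) → 1 H
  atom 6: C, bond orders sum to 4 (valence 4) → 0 H
  atom 7: C, bond orders sum to 3 (valence 4) → 1 H
  atom 8: O, bond orders sum to 2 (valence 2) → 0 H
  atom 9: C, bond orders sum to 3 (valence 4) → 1 H
  atom 10: C, bond orders sum to 3 (valence 4) → 1 H
Totals → C:9, H:10, O:1.

C9H10O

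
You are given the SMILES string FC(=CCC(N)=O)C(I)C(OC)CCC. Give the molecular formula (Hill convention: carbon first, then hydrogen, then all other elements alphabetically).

C10H17FINO2

Walk through each heavy atom and fill implicit hydrogens from standard valence (C 4, N 3, O 2, S 2, halogen 1):
  atom 1: F (halogen, monovalent) → 0 H
  atom 2: C, bond orders sum to 4 (valence 4) → 0 H
  atom 3: C, bond orders sum to 3 (valence 4) → 1 H
  atom 4: C, bond orders sum to 2 (valence 4) → 2 H
  atom 5: C, bond orders sum to 4 (valence 4) → 0 H
  atom 6: N, bond orders sum to 1 (valence 3) → 2 H
  atom 7: O, bond orders sum to 2 (valence 2) → 0 H
  atom 8: C, bond orders sum to 3 (valence 4) → 1 H
  atom 9: I (halogen, monovalent) → 0 H
  atom 10: C, bond orders sum to 3 (valence 4) → 1 H
  atom 11: O, bond orders sum to 2 (valence 2) → 0 H
  atom 12: C, bond orders sum to 1 (valence 4) → 3 H
  atom 13: C, bond orders sum to 2 (valence 4) → 2 H
  atom 14: C, bond orders sum to 2 (valence 4) → 2 H
  atom 15: C, bond orders sum to 1 (valence 4) → 3 H
Totals → C:10, H:17, F:1, I:1, N:1, O:2.
In Hill order: C10H17FINO2.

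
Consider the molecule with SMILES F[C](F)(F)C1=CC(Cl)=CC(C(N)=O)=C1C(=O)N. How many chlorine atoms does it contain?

1

Scan the SMILES for Cl atoms (remember two-letter symbols like Cl and Br are single atoms).
Chlorine count: 1.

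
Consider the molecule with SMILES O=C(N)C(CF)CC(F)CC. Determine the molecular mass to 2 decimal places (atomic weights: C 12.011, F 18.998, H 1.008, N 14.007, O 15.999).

First, the molecular formula is C7H13F2NO (counting implicit H from valence).
  C: 7 × 12.011 = 84.077
  F: 2 × 18.998 = 37.996
  H: 13 × 1.008 = 13.104
  N: 1 × 14.007 = 14.007
  O: 1 × 15.999 = 15.999
Sum: 7×12.011 + 2×18.998 + 13×1.008 + 1×14.007 + 1×15.999 = 165.183 → 165.18 g/mol.

165.18 g/mol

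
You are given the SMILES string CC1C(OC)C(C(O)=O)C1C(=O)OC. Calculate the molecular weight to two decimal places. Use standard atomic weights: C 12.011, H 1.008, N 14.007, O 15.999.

First, the molecular formula is C9H14O5 (counting implicit H from valence).
  C: 9 × 12.011 = 108.099
  H: 14 × 1.008 = 14.112
  O: 5 × 15.999 = 79.995
Sum: 9×12.011 + 14×1.008 + 5×15.999 = 202.206 → 202.21 g/mol.

202.21 g/mol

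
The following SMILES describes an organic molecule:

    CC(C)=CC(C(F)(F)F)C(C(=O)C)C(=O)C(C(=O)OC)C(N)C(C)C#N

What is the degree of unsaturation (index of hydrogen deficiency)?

Molecular formula: C17H23F3N2O4.
DoU = (2C + 2 + N − H − X) / 2, where X is the halogen count and O/S are ignored.
    = (2·17 + 2 + 2 − 23 − 3) / 2 = 12 / 2 = 6.

6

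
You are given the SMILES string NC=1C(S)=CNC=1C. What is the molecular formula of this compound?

C5H8N2S

Walk through each heavy atom and fill implicit hydrogens from standard valence (C 4, N 3, O 2, S 2, halogen 1):
  atom 1: N, bond orders sum to 1 (valence 3) → 2 H
  atom 2: C, bond orders sum to 4 (valence 4) → 0 H
  atom 3: C, bond orders sum to 4 (valence 4) → 0 H
  atom 4: S, bond orders sum to 1 (valence 2) → 1 H
  atom 5: C, bond orders sum to 3 (valence 4) → 1 H
  atom 6: N, bond orders sum to 2 (valence 3) → 1 H
  atom 7: C, bond orders sum to 4 (valence 4) → 0 H
  atom 8: C, bond orders sum to 1 (valence 4) → 3 H
Totals → C:5, H:8, N:2, S:1.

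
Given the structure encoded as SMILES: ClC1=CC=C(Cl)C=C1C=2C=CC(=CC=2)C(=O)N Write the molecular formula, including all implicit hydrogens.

Walk through each heavy atom and fill implicit hydrogens from standard valence (C 4, N 3, O 2, S 2, halogen 1):
  atom 1: Cl (halogen, monovalent) → 0 H
  atom 2: C, bond orders sum to 4 (valence 4) → 0 H
  atom 3: C, bond orders sum to 3 (valence 4) → 1 H
  atom 4: C, bond orders sum to 3 (valence 4) → 1 H
  atom 5: C, bond orders sum to 4 (valence 4) → 0 H
  atom 6: Cl (halogen, monovalent) → 0 H
  atom 7: C, bond orders sum to 3 (valence 4) → 1 H
  atom 8: C, bond orders sum to 4 (valence 4) → 0 H
  atom 9: C, bond orders sum to 4 (valence 4) → 0 H
  atom 10: C, bond orders sum to 3 (valence 4) → 1 H
  atom 11: C, bond orders sum to 3 (valence 4) → 1 H
  atom 12: C, bond orders sum to 4 (valence 4) → 0 H
  atom 13: C, bond orders sum to 3 (valence 4) → 1 H
  atom 14: C, bond orders sum to 3 (valence 4) → 1 H
  atom 15: C, bond orders sum to 4 (valence 4) → 0 H
  atom 16: O, bond orders sum to 2 (valence 2) → 0 H
  atom 17: N, bond orders sum to 1 (valence 3) → 2 H
Totals → C:13, H:9, Cl:2, N:1, O:1.
In Hill order: C13H9Cl2NO.

C13H9Cl2NO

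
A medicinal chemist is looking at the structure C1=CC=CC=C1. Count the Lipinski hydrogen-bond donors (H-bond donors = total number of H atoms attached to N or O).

Donors: find every N or O and count the H atoms it carries.
  (no N or O atoms present)
Lipinski HBD = 0.

0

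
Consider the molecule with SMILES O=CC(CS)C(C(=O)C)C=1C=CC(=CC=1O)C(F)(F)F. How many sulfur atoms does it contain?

1

Scan the SMILES for S atoms (remember two-letter symbols like Cl and Br are single atoms).
Sulfur count: 1.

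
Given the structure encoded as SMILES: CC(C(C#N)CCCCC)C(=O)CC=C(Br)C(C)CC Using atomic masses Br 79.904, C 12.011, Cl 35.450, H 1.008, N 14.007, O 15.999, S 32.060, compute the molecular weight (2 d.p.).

342.32 g/mol

First, the molecular formula is C17H28BrNO (counting implicit H from valence).
  Br: 1 × 79.904 = 79.904
  C: 17 × 12.011 = 204.187
  H: 28 × 1.008 = 28.224
  N: 1 × 14.007 = 14.007
  O: 1 × 15.999 = 15.999
Sum: 1×79.904 + 17×12.011 + 28×1.008 + 1×14.007 + 1×15.999 = 342.321 → 342.32 g/mol.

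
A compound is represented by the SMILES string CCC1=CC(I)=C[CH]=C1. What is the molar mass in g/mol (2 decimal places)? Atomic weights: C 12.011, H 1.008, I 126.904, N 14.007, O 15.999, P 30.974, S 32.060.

First, the molecular formula is C8H9I (counting implicit H from valence).
  C: 8 × 12.011 = 96.088
  H: 9 × 1.008 = 9.072
  I: 1 × 126.904 = 126.904
Sum: 8×12.011 + 9×1.008 + 1×126.904 = 232.064 → 232.06 g/mol.

232.06 g/mol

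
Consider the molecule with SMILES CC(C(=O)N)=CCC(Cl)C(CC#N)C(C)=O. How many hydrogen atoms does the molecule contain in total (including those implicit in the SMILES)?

15

Walk through each heavy atom and fill implicit hydrogens from standard valence (C 4, N 3, O 2, S 2, halogen 1):
  atom 1: C, bond orders sum to 1 (valence 4) → 3 H
  atom 2: C, bond orders sum to 4 (valence 4) → 0 H
  atom 3: C, bond orders sum to 4 (valence 4) → 0 H
  atom 4: O, bond orders sum to 2 (valence 2) → 0 H
  atom 5: N, bond orders sum to 1 (valence 3) → 2 H
  atom 6: C, bond orders sum to 3 (valence 4) → 1 H
  atom 7: C, bond orders sum to 2 (valence 4) → 2 H
  atom 8: C, bond orders sum to 3 (valence 4) → 1 H
  atom 9: Cl (halogen, monovalent) → 0 H
  atom 10: C, bond orders sum to 3 (valence 4) → 1 H
  atom 11: C, bond orders sum to 2 (valence 4) → 2 H
  atom 12: C, bond orders sum to 4 (valence 4) → 0 H
  atom 13: N, bond orders sum to 3 (valence 3) → 0 H
  atom 14: C, bond orders sum to 4 (valence 4) → 0 H
  atom 15: C, bond orders sum to 1 (valence 4) → 3 H
  atom 16: O, bond orders sum to 2 (valence 2) → 0 H
Total hydrogens: 15.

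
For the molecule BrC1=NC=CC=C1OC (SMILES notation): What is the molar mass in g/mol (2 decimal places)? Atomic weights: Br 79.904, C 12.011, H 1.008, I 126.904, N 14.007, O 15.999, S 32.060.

First, the molecular formula is C6H6BrNO (counting implicit H from valence).
  Br: 1 × 79.904 = 79.904
  C: 6 × 12.011 = 72.066
  H: 6 × 1.008 = 6.048
  N: 1 × 14.007 = 14.007
  O: 1 × 15.999 = 15.999
Sum: 1×79.904 + 6×12.011 + 6×1.008 + 1×14.007 + 1×15.999 = 188.024 → 188.02 g/mol.

188.02 g/mol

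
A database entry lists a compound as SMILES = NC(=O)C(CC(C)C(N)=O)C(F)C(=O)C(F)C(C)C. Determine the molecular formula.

C12H20F2N2O3

Walk through each heavy atom and fill implicit hydrogens from standard valence (C 4, N 3, O 2, S 2, halogen 1):
  atom 1: N, bond orders sum to 1 (valence 3) → 2 H
  atom 2: C, bond orders sum to 4 (valence 4) → 0 H
  atom 3: O, bond orders sum to 2 (valence 2) → 0 H
  atom 4: C, bond orders sum to 3 (valence 4) → 1 H
  atom 5: C, bond orders sum to 2 (valence 4) → 2 H
  atom 6: C, bond orders sum to 3 (valence 4) → 1 H
  atom 7: C, bond orders sum to 1 (valence 4) → 3 H
  atom 8: C, bond orders sum to 4 (valence 4) → 0 H
  atom 9: N, bond orders sum to 1 (valence 3) → 2 H
  atom 10: O, bond orders sum to 2 (valence 2) → 0 H
  atom 11: C, bond orders sum to 3 (valence 4) → 1 H
  atom 12: F (halogen, monovalent) → 0 H
  atom 13: C, bond orders sum to 4 (valence 4) → 0 H
  atom 14: O, bond orders sum to 2 (valence 2) → 0 H
  atom 15: C, bond orders sum to 3 (valence 4) → 1 H
  atom 16: F (halogen, monovalent) → 0 H
  atom 17: C, bond orders sum to 3 (valence 4) → 1 H
  atom 18: C, bond orders sum to 1 (valence 4) → 3 H
  atom 19: C, bond orders sum to 1 (valence 4) → 3 H
Totals → C:12, H:20, F:2, N:2, O:3.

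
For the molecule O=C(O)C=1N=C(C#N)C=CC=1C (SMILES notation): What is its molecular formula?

Walk through each heavy atom and fill implicit hydrogens from standard valence (C 4, N 3, O 2, S 2, halogen 1):
  atom 1: O, bond orders sum to 2 (valence 2) → 0 H
  atom 2: C, bond orders sum to 4 (valence 4) → 0 H
  atom 3: O, bond orders sum to 1 (valence 2) → 1 H
  atom 4: C, bond orders sum to 4 (valence 4) → 0 H
  atom 5: N, bond orders sum to 3 (valence 3) → 0 H
  atom 6: C, bond orders sum to 4 (valence 4) → 0 H
  atom 7: C, bond orders sum to 4 (valence 4) → 0 H
  atom 8: N, bond orders sum to 3 (valence 3) → 0 H
  atom 9: C, bond orders sum to 3 (valence 4) → 1 H
  atom 10: C, bond orders sum to 3 (valence 4) → 1 H
  atom 11: C, bond orders sum to 4 (valence 4) → 0 H
  atom 12: C, bond orders sum to 1 (valence 4) → 3 H
Totals → C:8, H:6, N:2, O:2.

C8H6N2O2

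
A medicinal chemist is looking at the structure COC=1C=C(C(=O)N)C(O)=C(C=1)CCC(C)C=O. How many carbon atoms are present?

Count every carbon token in the SMILES (each C, including those in ring-closure positions and inside branches).
Carbon count: 13.

13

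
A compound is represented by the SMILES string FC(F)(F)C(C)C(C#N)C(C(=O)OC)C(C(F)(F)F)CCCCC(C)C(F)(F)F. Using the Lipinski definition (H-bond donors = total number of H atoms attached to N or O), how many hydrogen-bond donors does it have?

0

Donors: find every N or O and count the H atoms it carries.
  atom 9 (N): bond orders sum to 3 → 0 H
  atom 12 (O): bond orders sum to 2 → 0 H
  atom 13 (O): bond orders sum to 2 → 0 H
Lipinski HBD = 0.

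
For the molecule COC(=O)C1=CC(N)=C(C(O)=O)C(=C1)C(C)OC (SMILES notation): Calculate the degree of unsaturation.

Degree of unsaturation = (number of rings) + (number of π bonds).
Ring closures in the SMILES: 1.
π bonds: 5 double bonds (each 1 DoU) → 5 DoU from unsaturation.
Total DoU = 1 + 5 = 6.

6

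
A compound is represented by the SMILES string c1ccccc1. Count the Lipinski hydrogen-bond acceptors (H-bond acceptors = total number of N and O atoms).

0

N atoms: 0; O atoms: 0.
Lipinski HBA = 0 + 0 = 0.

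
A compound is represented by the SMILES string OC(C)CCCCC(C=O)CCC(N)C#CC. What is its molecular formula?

Walk through each heavy atom and fill implicit hydrogens from standard valence (C 4, N 3, O 2, S 2, halogen 1):
  atom 1: O, bond orders sum to 1 (valence 2) → 1 H
  atom 2: C, bond orders sum to 3 (valence 4) → 1 H
  atom 3: C, bond orders sum to 1 (valence 4) → 3 H
  atom 4: C, bond orders sum to 2 (valence 4) → 2 H
  atom 5: C, bond orders sum to 2 (valence 4) → 2 H
  atom 6: C, bond orders sum to 2 (valence 4) → 2 H
  atom 7: C, bond orders sum to 2 (valence 4) → 2 H
  atom 8: C, bond orders sum to 3 (valence 4) → 1 H
  atom 9: C, bond orders sum to 3 (valence 4) → 1 H
  atom 10: O, bond orders sum to 2 (valence 2) → 0 H
  atom 11: C, bond orders sum to 2 (valence 4) → 2 H
  atom 12: C, bond orders sum to 2 (valence 4) → 2 H
  atom 13: C, bond orders sum to 3 (valence 4) → 1 H
  atom 14: N, bond orders sum to 1 (valence 3) → 2 H
  atom 15: C, bond orders sum to 4 (valence 4) → 0 H
  atom 16: C, bond orders sum to 4 (valence 4) → 0 H
  atom 17: C, bond orders sum to 1 (valence 4) → 3 H
Totals → C:14, H:25, N:1, O:2.

C14H25NO2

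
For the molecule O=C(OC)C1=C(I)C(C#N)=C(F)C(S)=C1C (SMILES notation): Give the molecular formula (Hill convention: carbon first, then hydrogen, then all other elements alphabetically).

Walk through each heavy atom and fill implicit hydrogens from standard valence (C 4, N 3, O 2, S 2, halogen 1):
  atom 1: O, bond orders sum to 2 (valence 2) → 0 H
  atom 2: C, bond orders sum to 4 (valence 4) → 0 H
  atom 3: O, bond orders sum to 2 (valence 2) → 0 H
  atom 4: C, bond orders sum to 1 (valence 4) → 3 H
  atom 5: C, bond orders sum to 4 (valence 4) → 0 H
  atom 6: C, bond orders sum to 4 (valence 4) → 0 H
  atom 7: I (halogen, monovalent) → 0 H
  atom 8: C, bond orders sum to 4 (valence 4) → 0 H
  atom 9: C, bond orders sum to 4 (valence 4) → 0 H
  atom 10: N, bond orders sum to 3 (valence 3) → 0 H
  atom 11: C, bond orders sum to 4 (valence 4) → 0 H
  atom 12: F (halogen, monovalent) → 0 H
  atom 13: C, bond orders sum to 4 (valence 4) → 0 H
  atom 14: S, bond orders sum to 1 (valence 2) → 1 H
  atom 15: C, bond orders sum to 4 (valence 4) → 0 H
  atom 16: C, bond orders sum to 1 (valence 4) → 3 H
Totals → C:10, H:7, F:1, I:1, N:1, O:2, S:1.

C10H7FINO2S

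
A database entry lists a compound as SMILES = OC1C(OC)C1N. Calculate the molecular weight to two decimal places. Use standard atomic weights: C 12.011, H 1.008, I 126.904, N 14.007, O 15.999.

First, the molecular formula is C4H9NO2 (counting implicit H from valence).
  C: 4 × 12.011 = 48.044
  H: 9 × 1.008 = 9.072
  N: 1 × 14.007 = 14.007
  O: 2 × 15.999 = 31.998
Sum: 4×12.011 + 9×1.008 + 1×14.007 + 2×15.999 = 103.121 → 103.12 g/mol.

103.12 g/mol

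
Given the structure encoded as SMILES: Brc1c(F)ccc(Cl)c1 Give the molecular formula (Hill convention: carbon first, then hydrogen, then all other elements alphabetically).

Walk through each heavy atom and fill implicit hydrogens from standard valence (C 4, N 3, O 2, S 2, halogen 1); for lowercase aromatic atoms, an aromatic c carries 1 H when it has two neighbours and 0 H with three, and aromatic n carries 0 H:
  atom 1: Br (halogen, monovalent) → 0 H
  atom 2: aromatic c, 3 neighbours → 0 H
  atom 3: aromatic c, 3 neighbours → 0 H
  atom 4: F (halogen, monovalent) → 0 H
  atom 5: aromatic c, 2 neighbours → 1 H
  atom 6: aromatic c, 2 neighbours → 1 H
  atom 7: aromatic c, 3 neighbours → 0 H
  atom 8: Cl (halogen, monovalent) → 0 H
  atom 9: aromatic c, 2 neighbours → 1 H
Totals → C:6, H:3, Br:1, Cl:1, F:1.

C6H3BrClF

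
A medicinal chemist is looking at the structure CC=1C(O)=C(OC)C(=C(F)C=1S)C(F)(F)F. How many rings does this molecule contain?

1

In SMILES, each pair of matching ring-closure digits denotes one ring-closing bond; the number of such bonds equals the number of independent rings.
Ring-closure bonds here: 1.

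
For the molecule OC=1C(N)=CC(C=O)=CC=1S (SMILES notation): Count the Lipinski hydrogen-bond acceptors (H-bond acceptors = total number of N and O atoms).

3

N atoms: 1; O atoms: 2.
Lipinski HBA = 1 + 2 = 3.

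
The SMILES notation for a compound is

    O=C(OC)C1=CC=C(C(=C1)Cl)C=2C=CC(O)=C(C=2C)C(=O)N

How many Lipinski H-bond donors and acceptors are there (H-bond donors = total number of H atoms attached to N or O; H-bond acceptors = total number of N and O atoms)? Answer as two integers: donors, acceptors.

3, 5

Donors: find every N or O and count the H atoms it carries.
  atom 1 (O): bond orders sum to 2 → 0 H
  atom 3 (O): bond orders sum to 2 → 0 H
  atom 16 (O): bond orders sum to 1 → 1 H
  atom 21 (O): bond orders sum to 2 → 0 H
  atom 22 (N): bond orders sum to 1 → 2 H
Lipinski HBD = 3.
Acceptors: N atoms = 1, O atoms = 4 → HBA = 5.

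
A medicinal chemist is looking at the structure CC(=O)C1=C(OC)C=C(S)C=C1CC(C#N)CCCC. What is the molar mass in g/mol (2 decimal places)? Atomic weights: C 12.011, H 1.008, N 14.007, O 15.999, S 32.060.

291.41 g/mol

First, the molecular formula is C16H21NO2S (counting implicit H from valence).
  C: 16 × 12.011 = 192.176
  H: 21 × 1.008 = 21.168
  N: 1 × 14.007 = 14.007
  O: 2 × 15.999 = 31.998
  S: 1 × 32.060 = 32.060
Sum: 16×12.011 + 21×1.008 + 1×14.007 + 2×15.999 + 1×32.060 = 291.409 → 291.41 g/mol.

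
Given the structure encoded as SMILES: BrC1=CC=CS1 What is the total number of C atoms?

Count every carbon token in the SMILES (each C, including those in ring-closure positions and inside branches).
Carbon count: 4.

4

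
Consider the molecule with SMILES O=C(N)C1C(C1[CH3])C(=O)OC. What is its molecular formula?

Walk through each heavy atom and fill implicit hydrogens from standard valence (C 4, N 3, O 2, S 2, halogen 1):
  atom 1: O, bond orders sum to 2 (valence 2) → 0 H
  atom 2: C, bond orders sum to 4 (valence 4) → 0 H
  atom 3: N, bond orders sum to 1 (valence 3) → 2 H
  atom 4: C, bond orders sum to 3 (valence 4) → 1 H
  atom 5: C, bond orders sum to 3 (valence 4) → 1 H
  atom 6: C, bond orders sum to 3 (valence 4) → 1 H
  atom 7: C with explicit H count 3
  atom 8: C, bond orders sum to 4 (valence 4) → 0 H
  atom 9: O, bond orders sum to 2 (valence 2) → 0 H
  atom 10: O, bond orders sum to 2 (valence 2) → 0 H
  atom 11: C, bond orders sum to 1 (valence 4) → 3 H
Totals → C:7, H:11, N:1, O:3.

C7H11NO3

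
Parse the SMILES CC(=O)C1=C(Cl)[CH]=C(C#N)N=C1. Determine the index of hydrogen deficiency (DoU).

7

Molecular formula: C8H5ClN2O.
DoU = (2C + 2 + N − H − X) / 2, where X is the halogen count and O/S are ignored.
    = (2·8 + 2 + 2 − 5 − 1) / 2 = 14 / 2 = 7.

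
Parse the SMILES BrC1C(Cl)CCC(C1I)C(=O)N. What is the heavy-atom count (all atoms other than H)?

12

Every atom symbol written in the SMILES (organic subset) is one heavy atom; implicit H are not written.
Heavy atoms by element → Br:1, C:7, Cl:1, I:1, N:1, O:1.
Total: 12.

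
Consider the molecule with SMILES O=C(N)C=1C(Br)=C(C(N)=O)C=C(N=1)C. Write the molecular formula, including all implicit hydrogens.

C8H8BrN3O2

Walk through each heavy atom and fill implicit hydrogens from standard valence (C 4, N 3, O 2, S 2, halogen 1):
  atom 1: O, bond orders sum to 2 (valence 2) → 0 H
  atom 2: C, bond orders sum to 4 (valence 4) → 0 H
  atom 3: N, bond orders sum to 1 (valence 3) → 2 H
  atom 4: C, bond orders sum to 4 (valence 4) → 0 H
  atom 5: C, bond orders sum to 4 (valence 4) → 0 H
  atom 6: Br (halogen, monovalent) → 0 H
  atom 7: C, bond orders sum to 4 (valence 4) → 0 H
  atom 8: C, bond orders sum to 4 (valence 4) → 0 H
  atom 9: N, bond orders sum to 1 (valence 3) → 2 H
  atom 10: O, bond orders sum to 2 (valence 2) → 0 H
  atom 11: C, bond orders sum to 3 (valence 4) → 1 H
  atom 12: C, bond orders sum to 4 (valence 4) → 0 H
  atom 13: N, bond orders sum to 3 (valence 3) → 0 H
  atom 14: C, bond orders sum to 1 (valence 4) → 3 H
Totals → C:8, H:8, Br:1, N:3, O:2.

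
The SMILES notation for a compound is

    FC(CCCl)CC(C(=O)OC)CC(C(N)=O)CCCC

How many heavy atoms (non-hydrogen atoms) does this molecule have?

Every atom symbol written in the SMILES (organic subset) is one heavy atom; implicit H are not written.
Heavy atoms by element → C:14, Cl:1, F:1, N:1, O:3.
Total: 20.

20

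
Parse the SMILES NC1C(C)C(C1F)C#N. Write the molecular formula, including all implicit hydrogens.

Walk through each heavy atom and fill implicit hydrogens from standard valence (C 4, N 3, O 2, S 2, halogen 1):
  atom 1: N, bond orders sum to 1 (valence 3) → 2 H
  atom 2: C, bond orders sum to 3 (valence 4) → 1 H
  atom 3: C, bond orders sum to 3 (valence 4) → 1 H
  atom 4: C, bond orders sum to 1 (valence 4) → 3 H
  atom 5: C, bond orders sum to 3 (valence 4) → 1 H
  atom 6: C, bond orders sum to 3 (valence 4) → 1 H
  atom 7: F (halogen, monovalent) → 0 H
  atom 8: C, bond orders sum to 4 (valence 4) → 0 H
  atom 9: N, bond orders sum to 3 (valence 3) → 0 H
Totals → C:6, H:9, F:1, N:2.
In Hill order: C6H9FN2.

C6H9FN2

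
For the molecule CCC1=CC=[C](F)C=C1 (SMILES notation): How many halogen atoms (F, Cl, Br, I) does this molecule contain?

1

Halogen atoms appear at heavy-atom position 7 (1×F).
Halogen count: 1.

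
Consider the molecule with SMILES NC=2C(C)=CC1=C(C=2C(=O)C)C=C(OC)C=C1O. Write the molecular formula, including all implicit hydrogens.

C14H15NO3

Walk through each heavy atom and fill implicit hydrogens from standard valence (C 4, N 3, O 2, S 2, halogen 1):
  atom 1: N, bond orders sum to 1 (valence 3) → 2 H
  atom 2: C, bond orders sum to 4 (valence 4) → 0 H
  atom 3: C, bond orders sum to 4 (valence 4) → 0 H
  atom 4: C, bond orders sum to 1 (valence 4) → 3 H
  atom 5: C, bond orders sum to 3 (valence 4) → 1 H
  atom 6: C, bond orders sum to 4 (valence 4) → 0 H
  atom 7: C, bond orders sum to 4 (valence 4) → 0 H
  atom 8: C, bond orders sum to 4 (valence 4) → 0 H
  atom 9: C, bond orders sum to 4 (valence 4) → 0 H
  atom 10: O, bond orders sum to 2 (valence 2) → 0 H
  atom 11: C, bond orders sum to 1 (valence 4) → 3 H
  atom 12: C, bond orders sum to 3 (valence 4) → 1 H
  atom 13: C, bond orders sum to 4 (valence 4) → 0 H
  atom 14: O, bond orders sum to 2 (valence 2) → 0 H
  atom 15: C, bond orders sum to 1 (valence 4) → 3 H
  atom 16: C, bond orders sum to 3 (valence 4) → 1 H
  atom 17: C, bond orders sum to 4 (valence 4) → 0 H
  atom 18: O, bond orders sum to 1 (valence 2) → 1 H
Totals → C:14, H:15, N:1, O:3.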